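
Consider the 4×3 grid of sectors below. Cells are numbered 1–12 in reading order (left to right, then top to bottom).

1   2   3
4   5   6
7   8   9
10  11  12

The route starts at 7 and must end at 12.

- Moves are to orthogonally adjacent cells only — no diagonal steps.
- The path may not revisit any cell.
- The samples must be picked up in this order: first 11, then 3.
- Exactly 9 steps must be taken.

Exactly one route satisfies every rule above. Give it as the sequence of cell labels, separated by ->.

The waypoints must appear in the order 11, 3, with no cell reused.
Route from 7: down 1 to 10, right 1 to 11, up 3 to 2, right 1 to 3, down 3 to 12 — 9 moves in all.
Check: order respected (11 at step 2, 3 at step 6); 9 moves as required.

7 -> 10 -> 11 -> 8 -> 5 -> 2 -> 3 -> 6 -> 9 -> 12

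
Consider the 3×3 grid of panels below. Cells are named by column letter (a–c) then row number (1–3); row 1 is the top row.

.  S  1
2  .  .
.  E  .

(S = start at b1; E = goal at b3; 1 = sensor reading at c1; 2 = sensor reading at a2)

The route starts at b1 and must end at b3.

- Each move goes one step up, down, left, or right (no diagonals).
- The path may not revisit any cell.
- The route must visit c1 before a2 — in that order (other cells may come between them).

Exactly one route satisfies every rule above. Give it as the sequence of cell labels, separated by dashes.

b1 - c1 - c2 - b2 - a2 - a3 - b3

The waypoints must appear in the order c1, a2, with no cell reused.
Route from b1: right to c1, down to c2, 2× left (reaching a2), down to a3, right to b3 — 6 moves in all.
Check: order respected (1 at step 1, 2 at step 4).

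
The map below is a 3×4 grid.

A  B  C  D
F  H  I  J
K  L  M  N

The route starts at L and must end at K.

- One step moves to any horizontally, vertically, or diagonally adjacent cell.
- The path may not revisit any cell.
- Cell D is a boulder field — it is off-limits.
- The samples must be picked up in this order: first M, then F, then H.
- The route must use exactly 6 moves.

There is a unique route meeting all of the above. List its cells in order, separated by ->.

L -> M -> I -> B -> F -> H -> K

The waypoints must appear in the order M, F, H, with no cell reused.
Route from L: right 1 to M, up 1 to I, up-left 1 to B, down-left 1 to F, right 1 to H, down-left 1 to K — 6 moves in all.
Check: order respected (M at step 1, F at step 4, H at step 5); 6 moves as required.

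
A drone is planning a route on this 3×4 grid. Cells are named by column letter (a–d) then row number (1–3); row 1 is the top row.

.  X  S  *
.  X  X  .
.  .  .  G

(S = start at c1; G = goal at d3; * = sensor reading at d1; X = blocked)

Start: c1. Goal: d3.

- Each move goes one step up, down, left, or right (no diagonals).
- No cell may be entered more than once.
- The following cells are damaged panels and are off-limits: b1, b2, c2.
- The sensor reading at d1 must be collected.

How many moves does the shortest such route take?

Any route passes through d1 somewhere between c1 and d3. Summing Manhattan distances along the two legs (c1 → d1 → d3) gives a lower bound of 1 + 2 = 3 moves.
A route of 3 moves achieves this: c1 → d1 → d2 → d3.
Since 3 matches the lower bound, it is optimal.

3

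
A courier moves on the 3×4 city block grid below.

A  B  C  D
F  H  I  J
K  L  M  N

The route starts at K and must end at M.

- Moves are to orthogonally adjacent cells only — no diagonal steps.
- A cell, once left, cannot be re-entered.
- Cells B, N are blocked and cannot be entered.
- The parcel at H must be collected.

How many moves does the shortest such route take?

4

Any route passes through H somewhere between K and M. Summing Manhattan distances along the two legs (K → H → M) gives a lower bound of 2 + 2 = 4 moves.
A route of 4 moves achieves this: K → F → H → L → M.
Since 4 matches the lower bound, it is optimal.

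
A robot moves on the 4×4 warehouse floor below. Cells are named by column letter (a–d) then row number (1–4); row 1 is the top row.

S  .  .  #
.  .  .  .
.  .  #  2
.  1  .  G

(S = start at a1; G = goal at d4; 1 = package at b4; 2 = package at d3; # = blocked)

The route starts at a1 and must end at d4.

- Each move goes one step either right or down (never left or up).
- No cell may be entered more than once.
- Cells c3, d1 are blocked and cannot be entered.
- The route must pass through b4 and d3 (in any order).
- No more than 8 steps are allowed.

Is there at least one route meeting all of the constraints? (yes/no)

b4 is below but to the left of d3: going d3 → b4 would need a leftward move and b4 → d3 an upward move, so no right/down-only route can visit both required cells.

no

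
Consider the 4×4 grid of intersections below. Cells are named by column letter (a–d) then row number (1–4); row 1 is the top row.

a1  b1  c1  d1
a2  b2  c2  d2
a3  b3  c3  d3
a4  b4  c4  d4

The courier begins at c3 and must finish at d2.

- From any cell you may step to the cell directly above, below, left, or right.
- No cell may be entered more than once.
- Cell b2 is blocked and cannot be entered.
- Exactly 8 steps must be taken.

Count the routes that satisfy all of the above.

3

Need simple routes of exactly 8 moves from c3 to d2 (Manhattan distance 2, so 3 moves are spent on a detour and 3 undoing it).
Enumerating: c3 b3 a3 a2 a1 b1 c1 c2 d2 | c3 b3 a3 a2 a1 b1 c1 d1 d2 | c3 b3 a3 a4 b4 c4 d4 d3 d2.
That gives 3 routes.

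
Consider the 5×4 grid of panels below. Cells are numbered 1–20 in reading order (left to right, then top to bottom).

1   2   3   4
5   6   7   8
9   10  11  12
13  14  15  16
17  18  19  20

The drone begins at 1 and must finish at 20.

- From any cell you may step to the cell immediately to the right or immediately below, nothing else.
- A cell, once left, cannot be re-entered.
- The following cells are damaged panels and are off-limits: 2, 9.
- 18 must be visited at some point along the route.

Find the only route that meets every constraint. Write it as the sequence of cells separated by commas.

1, 5, 6, 10, 14, 18, 19, 20

Moves only go right or down, so the column and row indices never decrease.
Route from 1: down to 5, right to 6, 3× down (reaching 18), 2× right (reaching 20) — 7 moves in all.
Check: all required cells visited.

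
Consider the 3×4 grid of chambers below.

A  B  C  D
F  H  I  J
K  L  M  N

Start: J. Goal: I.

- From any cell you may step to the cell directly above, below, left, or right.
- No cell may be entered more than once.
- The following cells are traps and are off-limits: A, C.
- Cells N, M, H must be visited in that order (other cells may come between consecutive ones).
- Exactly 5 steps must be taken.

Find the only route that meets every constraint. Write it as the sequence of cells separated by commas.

The waypoints must appear in the order N, M, H, with no cell reused.
Route from J: down to N, 2× left (reaching L), up to H, right to I — 5 moves in all.
Check: order respected (N at step 1, M at step 2, H at step 4); 5 moves as required.

J, N, M, L, H, I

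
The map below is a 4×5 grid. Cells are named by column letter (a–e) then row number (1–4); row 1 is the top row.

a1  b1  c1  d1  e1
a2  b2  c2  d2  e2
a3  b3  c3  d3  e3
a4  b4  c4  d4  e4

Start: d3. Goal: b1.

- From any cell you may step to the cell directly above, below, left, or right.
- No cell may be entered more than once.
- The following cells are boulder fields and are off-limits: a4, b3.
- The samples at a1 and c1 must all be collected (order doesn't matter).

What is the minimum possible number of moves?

Any route passes through a1 and c1 in some order between d3 and b1. Summing Manhattan distances along each leg and taking the cheapest ordering (d3 → c1 → a1 → b1) gives a lower bound of 3 + 2 + 1 = 6 moves.
The shortest route satisfying every rule uses 8 moves: d3 → d2 → d1 → c1 → c2 → b2 → a2 → a1 → b1.
The no-revisit rule (legs can't share cells) pushes the minimum above the 6-move bound; an exhaustive check rules out every length from 6 to 7, leaving 8 as the minimum.

8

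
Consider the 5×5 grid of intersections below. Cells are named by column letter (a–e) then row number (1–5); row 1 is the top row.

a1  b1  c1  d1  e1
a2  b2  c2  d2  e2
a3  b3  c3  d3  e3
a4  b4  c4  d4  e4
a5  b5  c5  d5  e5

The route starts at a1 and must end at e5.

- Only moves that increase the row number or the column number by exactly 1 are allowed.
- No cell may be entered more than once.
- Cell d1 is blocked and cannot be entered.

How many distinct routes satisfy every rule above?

A right/down-only route from a1 to e5 makes exactly 4 down-moves and 4 right-moves in some order.
With no other constraints that would be C(8,4) = 70 routes.
Subtract routes through each blocked cell (inclusion–exclusion for overlaps): − through d1: 5 → 65.
That gives 65 routes.

65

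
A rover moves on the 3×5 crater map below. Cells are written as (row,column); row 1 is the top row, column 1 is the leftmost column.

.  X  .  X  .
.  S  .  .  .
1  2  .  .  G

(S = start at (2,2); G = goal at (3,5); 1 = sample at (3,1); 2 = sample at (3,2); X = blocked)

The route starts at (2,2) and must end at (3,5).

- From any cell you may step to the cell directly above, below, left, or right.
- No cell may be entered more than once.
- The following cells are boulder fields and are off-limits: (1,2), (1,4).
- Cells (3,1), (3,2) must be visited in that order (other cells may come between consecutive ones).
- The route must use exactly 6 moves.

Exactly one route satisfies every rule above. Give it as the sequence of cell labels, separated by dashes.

(2,2) - (2,1) - (3,1) - (3,2) - (3,3) - (3,4) - (3,5)

The waypoints must appear in the order (3,1), (3,2), with no cell reused.
Route from (2,2): left to (2,1), down to (3,1), 4× right (reaching (3,5)) — 6 moves in all.
Check: order respected (1 at step 2, 2 at step 3); 6 moves as required.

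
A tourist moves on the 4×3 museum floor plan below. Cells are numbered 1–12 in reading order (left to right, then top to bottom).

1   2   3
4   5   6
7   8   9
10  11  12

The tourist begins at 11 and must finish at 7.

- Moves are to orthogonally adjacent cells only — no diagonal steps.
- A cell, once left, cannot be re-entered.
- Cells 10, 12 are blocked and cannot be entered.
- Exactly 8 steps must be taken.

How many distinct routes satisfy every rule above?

Need simple routes of exactly 8 moves from 11 to 7 (Manhattan distance 2, so 3 moves are spent on a detour and 3 undoing it).
Enumerating: 11 8 5 6 3 2 1 4 7 | 11 8 9 6 3 2 5 4 7 | 11 8 9 6 3 2 1 4 7 | 11 8 9 6 5 2 1 4 7.
That gives 4 routes.

4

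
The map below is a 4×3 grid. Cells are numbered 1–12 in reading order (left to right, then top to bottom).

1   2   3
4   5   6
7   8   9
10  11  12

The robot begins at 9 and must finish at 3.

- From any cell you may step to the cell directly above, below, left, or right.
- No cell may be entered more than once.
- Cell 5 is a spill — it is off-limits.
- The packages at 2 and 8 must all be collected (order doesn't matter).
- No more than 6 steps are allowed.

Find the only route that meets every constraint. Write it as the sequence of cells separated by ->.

9 -> 8 -> 7 -> 4 -> 1 -> 2 -> 3

The budget equals the shortest possible length, so every move has to be on a shortest route through the required cells.
Route from 9: left 2 to 7, up 2 to 1, right 2 to 3 — 6 moves in all.
Check: all required cells visited; 6 ≤ 6 moves.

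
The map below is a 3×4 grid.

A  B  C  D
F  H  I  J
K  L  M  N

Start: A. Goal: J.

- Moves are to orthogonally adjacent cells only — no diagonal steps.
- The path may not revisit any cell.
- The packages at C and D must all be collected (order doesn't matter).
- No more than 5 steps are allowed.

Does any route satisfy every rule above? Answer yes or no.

One route that works: A → B → C → D → J.

yes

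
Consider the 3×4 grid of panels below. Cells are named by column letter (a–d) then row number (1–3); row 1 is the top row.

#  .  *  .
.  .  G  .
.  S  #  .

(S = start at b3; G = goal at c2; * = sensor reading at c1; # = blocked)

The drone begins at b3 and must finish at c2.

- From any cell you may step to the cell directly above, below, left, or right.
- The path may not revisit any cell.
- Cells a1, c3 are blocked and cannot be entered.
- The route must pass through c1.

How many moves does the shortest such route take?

Any route passes through c1 somewhere between b3 and c2. Summing Manhattan distances along the two legs (b3 → c1 → c2) gives a lower bound of 3 + 1 = 4 moves.
A route of 4 moves achieves this: b3 → b2 → b1 → c1 → c2.
Since 4 matches the lower bound, it is optimal.

4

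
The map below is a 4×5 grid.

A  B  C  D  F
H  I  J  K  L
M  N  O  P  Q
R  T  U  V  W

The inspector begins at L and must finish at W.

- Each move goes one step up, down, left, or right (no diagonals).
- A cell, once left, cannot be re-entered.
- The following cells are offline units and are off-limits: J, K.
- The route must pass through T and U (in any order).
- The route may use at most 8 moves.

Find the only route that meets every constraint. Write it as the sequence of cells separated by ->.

Any route must reach T and U and still end at W within 8 moves, so the order of the required stops is forced.
Route from L: down 1 to Q, left 3 to N, down 1 to T, right 3 to W — 8 moves in all.
Check: all required cells visited; 8 ≤ 8 moves.

L -> Q -> P -> O -> N -> T -> U -> V -> W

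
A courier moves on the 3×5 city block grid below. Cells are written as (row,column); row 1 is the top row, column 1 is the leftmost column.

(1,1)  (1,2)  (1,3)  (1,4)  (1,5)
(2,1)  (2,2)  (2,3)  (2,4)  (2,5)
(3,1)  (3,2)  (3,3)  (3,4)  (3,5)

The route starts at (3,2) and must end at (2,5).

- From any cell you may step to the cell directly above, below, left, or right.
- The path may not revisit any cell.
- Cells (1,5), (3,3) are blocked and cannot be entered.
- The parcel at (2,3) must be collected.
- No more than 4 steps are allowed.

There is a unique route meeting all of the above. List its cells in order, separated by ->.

Any route must reach (2,3) and still end at (2,5) within 4 moves, so the order of the required stops is forced.
Route from (3,2): up 1 to (2,2), right 3 to (2,5) — 4 moves in all.
Check: all required cells visited; 4 ≤ 4 moves.

(3,2) -> (2,2) -> (2,3) -> (2,4) -> (2,5)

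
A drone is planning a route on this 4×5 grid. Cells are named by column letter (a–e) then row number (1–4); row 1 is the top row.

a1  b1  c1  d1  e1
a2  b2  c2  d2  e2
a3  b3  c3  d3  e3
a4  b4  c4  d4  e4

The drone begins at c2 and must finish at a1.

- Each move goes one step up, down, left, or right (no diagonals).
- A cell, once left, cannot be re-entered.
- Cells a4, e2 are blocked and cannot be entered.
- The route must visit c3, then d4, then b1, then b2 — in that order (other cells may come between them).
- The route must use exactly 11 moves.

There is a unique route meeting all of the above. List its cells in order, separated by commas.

c2, c3, c4, d4, d3, d2, d1, c1, b1, b2, a2, a1

The waypoints must appear in the order c3, d4, b1, b2, with no cell reused.
Route from c2: 2× down (reaching c4), right to d4, 3× up (reaching d1), 2× left (reaching b1), down to b2, left to a2, up to a1 — 11 moves in all.
Check: order respected (c3 at step 1, d4 at step 3, b1 at step 8, b2 at step 9); 11 moves as required.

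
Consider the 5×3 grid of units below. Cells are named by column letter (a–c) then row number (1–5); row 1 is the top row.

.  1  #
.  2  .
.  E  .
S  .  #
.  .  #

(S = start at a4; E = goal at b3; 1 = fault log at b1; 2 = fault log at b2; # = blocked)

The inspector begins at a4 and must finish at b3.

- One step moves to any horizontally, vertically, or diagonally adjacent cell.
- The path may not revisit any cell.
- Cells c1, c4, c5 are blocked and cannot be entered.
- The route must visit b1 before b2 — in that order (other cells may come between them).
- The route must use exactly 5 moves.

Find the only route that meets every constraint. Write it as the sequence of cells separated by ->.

a4 -> a3 -> a2 -> b1 -> b2 -> b3

The waypoints must appear in the order b1, b2, with no cell reused.
Route from a4: up 2 to a2, up-right 1 to b1, down 2 to b3 — 5 moves in all.
Check: order respected (1 at step 3, 2 at step 4); 5 moves as required.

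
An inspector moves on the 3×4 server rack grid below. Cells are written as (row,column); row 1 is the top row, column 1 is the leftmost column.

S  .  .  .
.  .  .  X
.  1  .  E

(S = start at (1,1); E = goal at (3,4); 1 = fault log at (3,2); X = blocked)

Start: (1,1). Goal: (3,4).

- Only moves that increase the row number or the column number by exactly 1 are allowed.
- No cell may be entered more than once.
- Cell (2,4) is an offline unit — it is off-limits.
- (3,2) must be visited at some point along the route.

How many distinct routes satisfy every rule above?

A right/down-only route from (1,1) to (3,4) makes exactly 2 down-moves and 3 right-moves in some order.
With no other constraints that would be C(5,2) = 10 routes.
Split at (3,2) and multiply the segment counts (each segment already excludes blocked cells): (1,1)→(3,2): 3; (3,2)→(3,4): 1; product = 3.
That gives 3 routes.

3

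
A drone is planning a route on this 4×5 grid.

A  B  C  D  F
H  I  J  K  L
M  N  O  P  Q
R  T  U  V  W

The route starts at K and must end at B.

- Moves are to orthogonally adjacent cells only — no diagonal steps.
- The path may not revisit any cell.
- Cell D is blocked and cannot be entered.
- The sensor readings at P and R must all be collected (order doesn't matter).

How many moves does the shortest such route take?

Any route passes through P and R in some order between K and B. Summing Manhattan distances along each leg and taking the cheapest ordering (K → P → R → B) gives a lower bound of 1 + 4 + 4 = 9 moves.
A route of 9 moves achieves this: K → P → V → U → T → R → M → H → A → B.
Since 9 matches the lower bound, it is optimal.

9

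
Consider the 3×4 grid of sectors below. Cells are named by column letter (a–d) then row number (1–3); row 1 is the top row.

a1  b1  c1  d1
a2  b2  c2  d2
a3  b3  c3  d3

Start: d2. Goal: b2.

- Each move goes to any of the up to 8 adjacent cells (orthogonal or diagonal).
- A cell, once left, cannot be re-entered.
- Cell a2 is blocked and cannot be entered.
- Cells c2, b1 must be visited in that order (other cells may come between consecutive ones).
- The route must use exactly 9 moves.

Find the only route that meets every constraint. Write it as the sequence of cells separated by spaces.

d2 d3 c3 b3 c2 d1 c1 b1 a1 b2

The waypoints must appear in the order c2, b1, with no cell reused.
Route from d2: down to d3, 2× left (reaching b3), 2× up-right (reaching d1), 3× left (reaching a1), down-right to b2 — 9 moves in all.
Check: order respected (c2 at step 4, b1 at step 7); 9 moves as required.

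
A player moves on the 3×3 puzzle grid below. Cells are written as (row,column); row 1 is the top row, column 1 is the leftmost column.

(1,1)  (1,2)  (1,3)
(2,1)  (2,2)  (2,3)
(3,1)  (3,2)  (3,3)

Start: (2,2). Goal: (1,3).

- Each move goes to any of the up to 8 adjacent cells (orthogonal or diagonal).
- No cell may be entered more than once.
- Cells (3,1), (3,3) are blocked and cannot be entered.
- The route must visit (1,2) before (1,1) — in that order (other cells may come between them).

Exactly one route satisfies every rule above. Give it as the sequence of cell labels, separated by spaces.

(2,2) (1,2) (1,1) (2,1) (3,2) (2,3) (1,3)

The waypoints must appear in the order (1,2), (1,1), with no cell reused.
Route from (2,2): up to (1,2), left to (1,1), down to (2,1), down-right to (3,2), up-right to (2,3), up to (1,3) — 6 moves in all.
Check: order respected ((1,2) at step 1, (1,1) at step 2).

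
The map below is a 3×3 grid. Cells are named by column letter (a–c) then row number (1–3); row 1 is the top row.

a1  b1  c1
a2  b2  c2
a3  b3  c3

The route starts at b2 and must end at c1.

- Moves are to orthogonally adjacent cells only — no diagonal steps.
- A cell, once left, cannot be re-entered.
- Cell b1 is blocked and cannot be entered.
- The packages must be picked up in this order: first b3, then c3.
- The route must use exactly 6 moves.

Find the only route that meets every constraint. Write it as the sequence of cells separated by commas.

b2, a2, a3, b3, c3, c2, c1

The waypoints must appear in the order b3, c3, with no cell reused.
Route from b2: left to a2, down to a3, 2× right (reaching c3), 2× up (reaching c1) — 6 moves in all.
Check: order respected (b3 at step 3, c3 at step 4); 6 moves as required.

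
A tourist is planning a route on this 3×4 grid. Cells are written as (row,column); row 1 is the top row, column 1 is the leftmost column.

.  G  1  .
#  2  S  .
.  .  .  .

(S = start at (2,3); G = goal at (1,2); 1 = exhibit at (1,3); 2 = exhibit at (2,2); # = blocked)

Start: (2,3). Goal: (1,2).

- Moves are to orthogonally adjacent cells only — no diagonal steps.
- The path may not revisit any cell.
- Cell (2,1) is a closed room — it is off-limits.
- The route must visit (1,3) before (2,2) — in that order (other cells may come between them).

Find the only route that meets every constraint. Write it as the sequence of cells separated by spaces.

(2,3) (1,3) (1,4) (2,4) (3,4) (3,3) (3,2) (2,2) (1,2)

The waypoints must appear in the order (1,3), (2,2), with no cell reused.
Route from (2,3): up 1 to (1,3), right 1 to (1,4), down 2 to (3,4), left 2 to (3,2), up 2 to (1,2) — 8 moves in all.
Check: order respected (1 at step 1, 2 at step 7).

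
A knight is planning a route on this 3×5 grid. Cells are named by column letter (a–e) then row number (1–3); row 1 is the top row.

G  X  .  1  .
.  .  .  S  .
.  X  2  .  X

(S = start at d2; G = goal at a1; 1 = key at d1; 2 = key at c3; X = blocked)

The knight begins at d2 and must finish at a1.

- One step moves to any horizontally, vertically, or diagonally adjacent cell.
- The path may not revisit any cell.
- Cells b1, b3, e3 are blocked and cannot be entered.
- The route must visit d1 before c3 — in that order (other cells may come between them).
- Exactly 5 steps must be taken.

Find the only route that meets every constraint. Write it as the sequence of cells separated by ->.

d2 -> d1 -> c2 -> c3 -> b2 -> a1

The waypoints must appear in the order d1, c3, with no cell reused.
Route from d2: up 1 to d1, down-left 1 to c2, down 1 to c3, up-left 2 to a1 — 5 moves in all.
Check: order respected (1 at step 1, 2 at step 3); 5 moves as required.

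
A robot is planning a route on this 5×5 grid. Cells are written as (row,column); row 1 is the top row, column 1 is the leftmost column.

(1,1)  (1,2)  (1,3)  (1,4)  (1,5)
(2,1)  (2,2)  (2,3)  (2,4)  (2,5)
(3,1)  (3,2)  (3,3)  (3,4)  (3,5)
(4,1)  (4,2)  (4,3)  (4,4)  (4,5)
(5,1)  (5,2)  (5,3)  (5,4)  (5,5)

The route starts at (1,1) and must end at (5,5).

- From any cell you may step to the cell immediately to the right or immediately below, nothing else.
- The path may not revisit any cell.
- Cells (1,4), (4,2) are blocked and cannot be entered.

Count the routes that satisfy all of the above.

A right/down-only route from (1,1) to (5,5) makes exactly 4 down-moves and 4 right-moves in some order.
With no other constraints that would be C(8,4) = 70 routes.
Subtract routes through each blocked cell (inclusion–exclusion for overlaps): − through (1,4): 5 − through (4,2): 16 → 49.
That gives 49 routes.

49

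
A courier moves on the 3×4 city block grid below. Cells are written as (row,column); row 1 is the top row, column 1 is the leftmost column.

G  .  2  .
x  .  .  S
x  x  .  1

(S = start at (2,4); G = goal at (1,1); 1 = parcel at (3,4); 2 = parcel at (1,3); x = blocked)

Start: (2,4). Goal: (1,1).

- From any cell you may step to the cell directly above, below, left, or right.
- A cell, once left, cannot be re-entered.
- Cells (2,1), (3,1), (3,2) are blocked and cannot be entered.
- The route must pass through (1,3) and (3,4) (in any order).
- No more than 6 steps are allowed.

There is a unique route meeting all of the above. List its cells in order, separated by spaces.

(2,4) (3,4) (3,3) (2,3) (1,3) (1,2) (1,1)

The budget equals the shortest possible length, so every move has to be on a shortest route through the required cells.
Route from (2,4): down 1 to (3,4), left 1 to (3,3), up 2 to (1,3), left 2 to (1,1) — 6 moves in all.
Check: all required cells visited; 6 ≤ 6 moves.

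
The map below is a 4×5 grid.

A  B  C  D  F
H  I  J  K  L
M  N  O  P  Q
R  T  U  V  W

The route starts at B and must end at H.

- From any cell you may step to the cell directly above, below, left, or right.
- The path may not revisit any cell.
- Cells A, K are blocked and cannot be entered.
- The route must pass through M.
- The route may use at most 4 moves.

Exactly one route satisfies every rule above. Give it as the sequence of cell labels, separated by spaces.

B I N M H

The 4-move cap with required stops at M leaves no slack for detours.
Route from B: 2× down (reaching N), left to M, up to H — 4 moves in all.
Check: all required cells visited; 4 ≤ 4 moves.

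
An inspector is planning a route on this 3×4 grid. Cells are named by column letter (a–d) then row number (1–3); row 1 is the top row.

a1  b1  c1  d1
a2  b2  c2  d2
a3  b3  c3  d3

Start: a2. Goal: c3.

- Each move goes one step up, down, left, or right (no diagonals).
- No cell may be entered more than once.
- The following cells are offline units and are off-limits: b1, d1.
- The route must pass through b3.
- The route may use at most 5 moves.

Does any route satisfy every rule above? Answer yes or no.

One route that works: a2 → a3 → b3 → c3.

yes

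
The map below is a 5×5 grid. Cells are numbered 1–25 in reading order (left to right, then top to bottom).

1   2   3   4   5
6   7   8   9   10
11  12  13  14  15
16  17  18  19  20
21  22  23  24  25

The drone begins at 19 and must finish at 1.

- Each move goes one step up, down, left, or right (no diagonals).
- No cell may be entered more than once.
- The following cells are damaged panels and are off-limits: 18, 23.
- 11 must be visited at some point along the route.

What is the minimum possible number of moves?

Any route passes through 11 somewhere between 19 and 1. Summing Manhattan distances along the two legs (19 → 11 → 1) gives a lower bound of 4 + 2 = 6 moves.
A route of 6 moves achieves this: 19 → 14 → 13 → 12 → 11 → 6 → 1.
Since 6 matches the lower bound, it is optimal.

6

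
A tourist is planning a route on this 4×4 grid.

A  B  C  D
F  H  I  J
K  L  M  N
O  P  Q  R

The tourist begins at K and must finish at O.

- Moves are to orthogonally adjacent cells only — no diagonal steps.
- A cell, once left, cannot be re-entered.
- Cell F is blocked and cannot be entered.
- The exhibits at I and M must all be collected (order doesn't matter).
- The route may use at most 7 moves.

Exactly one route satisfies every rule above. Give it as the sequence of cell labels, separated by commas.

The 7-move cap with required stops at I, M leaves no slack for detours.
Route from K: right 1 to L, up 1 to H, right 1 to I, down 2 to Q, left 2 to O — 7 moves in all.
Check: all required cells visited; 7 ≤ 7 moves.

K, L, H, I, M, Q, P, O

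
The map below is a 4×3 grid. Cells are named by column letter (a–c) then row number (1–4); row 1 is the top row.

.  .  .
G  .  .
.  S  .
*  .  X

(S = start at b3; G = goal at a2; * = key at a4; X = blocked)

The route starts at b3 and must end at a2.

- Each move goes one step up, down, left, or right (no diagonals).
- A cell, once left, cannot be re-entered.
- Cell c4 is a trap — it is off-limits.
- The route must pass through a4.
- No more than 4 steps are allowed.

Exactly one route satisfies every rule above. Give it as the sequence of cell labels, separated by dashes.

b3 - b4 - a4 - a3 - a2

Any route must reach a4 and still end at a2 within 4 moves, so the order of the required stops is forced.
Route from b3: down 1 to b4, left 1 to a4, up 2 to a2 — 4 moves in all.
Check: all required cells visited; 4 ≤ 4 moves.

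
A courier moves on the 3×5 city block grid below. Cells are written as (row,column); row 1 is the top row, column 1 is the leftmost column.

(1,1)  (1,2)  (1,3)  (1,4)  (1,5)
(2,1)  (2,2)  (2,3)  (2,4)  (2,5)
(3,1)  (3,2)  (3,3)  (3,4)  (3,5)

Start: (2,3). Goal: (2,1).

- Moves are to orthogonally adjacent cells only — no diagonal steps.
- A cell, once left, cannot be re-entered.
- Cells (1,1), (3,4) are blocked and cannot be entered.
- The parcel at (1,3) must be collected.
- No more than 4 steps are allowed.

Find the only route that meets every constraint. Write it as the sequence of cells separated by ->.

Any route must reach (1,3) and still end at (2,1) within 4 moves, so the order of the required stops is forced.
Route from (2,3): up 1 to (1,3), left 1 to (1,2), down 1 to (2,2), left 1 to (2,1) — 4 moves in all.
Check: all required cells visited; 4 ≤ 4 moves.

(2,3) -> (1,3) -> (1,2) -> (2,2) -> (2,1)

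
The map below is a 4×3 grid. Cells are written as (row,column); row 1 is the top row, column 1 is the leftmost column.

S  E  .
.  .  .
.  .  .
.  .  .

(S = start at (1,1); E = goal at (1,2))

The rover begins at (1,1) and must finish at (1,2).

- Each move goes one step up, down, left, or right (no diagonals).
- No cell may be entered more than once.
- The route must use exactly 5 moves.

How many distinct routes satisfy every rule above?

2

Need simple routes of exactly 5 moves from (1,1) to (1,2) (Manhattan distance 1, so 2 moves are spent on a detour and 2 undoing it).
Enumerating: (1,1) (2,1) (3,1) (3,2) (2,2) (1,2) | (1,1) (2,1) (2,2) (2,3) (1,3) (1,2).
That gives 2 routes.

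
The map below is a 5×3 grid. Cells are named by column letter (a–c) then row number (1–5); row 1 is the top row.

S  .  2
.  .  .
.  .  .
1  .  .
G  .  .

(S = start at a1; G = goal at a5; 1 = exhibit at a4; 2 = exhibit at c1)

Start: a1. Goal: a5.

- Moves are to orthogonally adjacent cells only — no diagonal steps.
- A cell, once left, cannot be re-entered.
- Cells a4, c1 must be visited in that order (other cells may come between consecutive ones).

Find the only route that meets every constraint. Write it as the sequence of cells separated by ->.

a1 -> a2 -> a3 -> a4 -> b4 -> b3 -> b2 -> b1 -> c1 -> c2 -> c3 -> c4 -> c5 -> b5 -> a5

The waypoints must appear in the order a4, c1, with no cell reused.
Route from a1: down 3 to a4, right 1 to b4, up 3 to b1, right 1 to c1, down 4 to c5, left 2 to a5 — 14 moves in all.
Check: order respected (1 at step 3, 2 at step 8).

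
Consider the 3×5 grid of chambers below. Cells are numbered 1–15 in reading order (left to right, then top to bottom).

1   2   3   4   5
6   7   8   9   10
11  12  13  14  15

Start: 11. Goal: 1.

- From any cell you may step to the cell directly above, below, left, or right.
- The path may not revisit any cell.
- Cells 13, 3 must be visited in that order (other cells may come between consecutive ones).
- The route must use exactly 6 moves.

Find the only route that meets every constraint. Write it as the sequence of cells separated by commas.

11, 12, 13, 8, 3, 2, 1

The waypoints must appear in the order 13, 3, with no cell reused.
Route from 11: 2× right (reaching 13), 2× up (reaching 3), 2× left (reaching 1) — 6 moves in all.
Check: order respected (13 at step 2, 3 at step 4); 6 moves as required.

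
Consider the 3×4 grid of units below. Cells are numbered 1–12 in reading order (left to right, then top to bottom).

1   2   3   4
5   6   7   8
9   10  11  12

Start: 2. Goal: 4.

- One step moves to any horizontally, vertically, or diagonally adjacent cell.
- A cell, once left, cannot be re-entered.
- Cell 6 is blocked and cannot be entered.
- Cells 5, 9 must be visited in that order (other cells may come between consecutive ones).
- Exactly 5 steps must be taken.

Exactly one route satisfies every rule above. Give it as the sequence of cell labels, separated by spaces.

2 5 9 10 7 4

The waypoints must appear in the order 5, 9, with no cell reused.
Route from 2: down-left 1 to 5, down 1 to 9, right 1 to 10, up-right 2 to 4 — 5 moves in all.
Check: order respected (5 at step 1, 9 at step 2); 5 moves as required.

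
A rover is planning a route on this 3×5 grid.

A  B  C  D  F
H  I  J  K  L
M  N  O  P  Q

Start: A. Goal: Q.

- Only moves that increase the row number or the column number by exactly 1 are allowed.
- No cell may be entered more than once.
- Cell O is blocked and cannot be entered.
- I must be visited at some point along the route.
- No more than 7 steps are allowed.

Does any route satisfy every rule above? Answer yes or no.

yes

One route that works: A → H → I → J → K → P → Q.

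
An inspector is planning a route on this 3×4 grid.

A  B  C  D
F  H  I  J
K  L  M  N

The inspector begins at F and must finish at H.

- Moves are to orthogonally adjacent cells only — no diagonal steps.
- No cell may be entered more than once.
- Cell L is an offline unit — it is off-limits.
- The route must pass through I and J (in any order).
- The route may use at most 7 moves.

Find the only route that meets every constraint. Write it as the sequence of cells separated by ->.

F -> A -> B -> C -> D -> J -> I -> H

Any route must reach I and J and still end at H within 7 moves, so the order of the required stops is forced.
Route from F: up 1 to A, right 3 to D, down 1 to J, left 2 to H — 7 moves in all.
Check: all required cells visited; 7 ≤ 7 moves.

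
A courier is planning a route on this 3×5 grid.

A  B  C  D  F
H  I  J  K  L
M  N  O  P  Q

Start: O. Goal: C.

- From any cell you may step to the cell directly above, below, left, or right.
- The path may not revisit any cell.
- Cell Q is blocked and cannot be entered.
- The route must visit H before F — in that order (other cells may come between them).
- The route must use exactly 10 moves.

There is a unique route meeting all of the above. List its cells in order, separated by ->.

The waypoints must appear in the order H, F, with no cell reused.
Route from O: 2× left (reaching M), up to H, 4× right (reaching L), up to F, 2× left (reaching C) — 10 moves in all.
Check: order respected (H at step 3, F at step 8); 10 moves as required.

O -> N -> M -> H -> I -> J -> K -> L -> F -> D -> C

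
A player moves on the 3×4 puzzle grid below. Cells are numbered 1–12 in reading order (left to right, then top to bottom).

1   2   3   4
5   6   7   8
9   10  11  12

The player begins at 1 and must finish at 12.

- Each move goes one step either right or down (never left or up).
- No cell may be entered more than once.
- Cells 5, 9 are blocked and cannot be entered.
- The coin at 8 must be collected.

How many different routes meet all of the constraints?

3

A right/down-only route from 1 to 12 makes exactly 2 down-moves and 3 right-moves in some order.
With no other constraints that would be C(5,2) = 10 routes.
Split at 8 and multiply the segment counts (each segment already excludes blocked cells): 1→8: 3; 8→12: 1; product = 3.
That gives 3 routes.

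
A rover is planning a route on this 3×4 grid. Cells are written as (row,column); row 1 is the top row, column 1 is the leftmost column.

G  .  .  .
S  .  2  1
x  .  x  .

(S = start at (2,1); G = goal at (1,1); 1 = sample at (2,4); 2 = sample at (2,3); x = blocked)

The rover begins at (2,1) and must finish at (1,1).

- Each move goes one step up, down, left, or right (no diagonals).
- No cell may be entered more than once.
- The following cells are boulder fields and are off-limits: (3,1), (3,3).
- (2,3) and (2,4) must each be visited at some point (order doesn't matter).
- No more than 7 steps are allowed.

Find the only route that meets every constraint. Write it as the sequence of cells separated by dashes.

The 7-move cap with required stops at (2,3), (2,4) leaves no slack for detours.
Route from (2,1): right 3 to (2,4), up 1 to (1,4), left 3 to (1,1) — 7 moves in all.
Check: all required cells visited; 7 ≤ 7 moves.

(2,1) - (2,2) - (2,3) - (2,4) - (1,4) - (1,3) - (1,2) - (1,1)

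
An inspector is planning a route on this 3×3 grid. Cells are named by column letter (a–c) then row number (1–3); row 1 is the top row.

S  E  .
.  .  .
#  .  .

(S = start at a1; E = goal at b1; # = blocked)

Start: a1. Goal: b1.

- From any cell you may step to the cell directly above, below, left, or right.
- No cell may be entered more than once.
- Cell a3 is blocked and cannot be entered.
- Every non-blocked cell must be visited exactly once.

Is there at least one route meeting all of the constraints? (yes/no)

One route that works: a1 → a2 → b2 → b3 → c3 → c2 → c1 → b1.

yes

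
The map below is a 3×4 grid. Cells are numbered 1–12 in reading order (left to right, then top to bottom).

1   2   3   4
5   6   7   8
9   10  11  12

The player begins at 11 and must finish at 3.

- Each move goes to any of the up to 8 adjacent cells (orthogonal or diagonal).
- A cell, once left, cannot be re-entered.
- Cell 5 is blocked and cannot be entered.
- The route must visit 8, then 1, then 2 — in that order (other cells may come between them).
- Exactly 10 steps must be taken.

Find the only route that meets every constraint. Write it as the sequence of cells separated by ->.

11 -> 12 -> 8 -> 4 -> 7 -> 10 -> 9 -> 6 -> 1 -> 2 -> 3

The waypoints must appear in the order 8, 1, 2, with no cell reused.
Route from 11: right to 12, 2× up (reaching 4), 2× down-left (reaching 10), left to 9, up-right to 6, up-left to 1, 2× right (reaching 3) — 10 moves in all.
Check: order respected (8 at step 2, 1 at step 8, 2 at step 9); 10 moves as required.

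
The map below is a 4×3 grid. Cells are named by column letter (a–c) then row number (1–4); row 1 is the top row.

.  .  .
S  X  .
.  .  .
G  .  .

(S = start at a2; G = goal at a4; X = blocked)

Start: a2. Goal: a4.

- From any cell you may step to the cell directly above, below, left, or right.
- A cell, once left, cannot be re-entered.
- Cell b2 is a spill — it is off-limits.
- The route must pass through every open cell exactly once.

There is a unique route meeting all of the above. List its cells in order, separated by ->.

Need to visit all 11 open cells exactly once, starting at a2 and ending at a4.
Route from a2: up 1 to a1, right 2 to c1, down 3 to c4, left 1 to b4, up 1 to b3, left 1 to a3, down 1 to a4 — 10 moves in all.
Check: all 11 open cells covered.

a2 -> a1 -> b1 -> c1 -> c2 -> c3 -> c4 -> b4 -> b3 -> a3 -> a4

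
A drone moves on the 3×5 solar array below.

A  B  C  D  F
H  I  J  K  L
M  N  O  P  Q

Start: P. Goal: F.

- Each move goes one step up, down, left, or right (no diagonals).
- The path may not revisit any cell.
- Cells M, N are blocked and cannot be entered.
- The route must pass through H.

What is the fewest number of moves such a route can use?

Any route passes through H somewhere between P and F. Summing Manhattan distances along the two legs (P → H → F) gives a lower bound of 4 + 5 = 9 moves.
A route of 9 moves achieves this: P → K → J → I → H → A → B → C → D → F.
Since 9 matches the lower bound, it is optimal.

9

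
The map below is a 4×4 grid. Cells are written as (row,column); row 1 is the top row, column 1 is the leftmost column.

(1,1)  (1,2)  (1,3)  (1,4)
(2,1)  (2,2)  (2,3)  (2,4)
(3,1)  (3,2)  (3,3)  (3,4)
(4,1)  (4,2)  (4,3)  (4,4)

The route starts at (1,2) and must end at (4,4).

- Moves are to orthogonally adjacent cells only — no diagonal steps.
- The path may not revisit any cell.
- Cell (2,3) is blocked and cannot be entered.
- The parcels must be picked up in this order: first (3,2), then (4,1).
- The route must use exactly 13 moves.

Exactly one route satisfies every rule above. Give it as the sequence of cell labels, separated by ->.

The waypoints must appear in the order (3,2), (4,1), with no cell reused.
Route from (1,2): right 2 to (1,4), down 2 to (3,4), left 2 to (3,2), up 1 to (2,2), left 1 to (2,1), down 2 to (4,1), right 3 to (4,4) — 13 moves in all.
Check: order respected ((3,2) at step 6, (4,1) at step 10); 13 moves as required.

(1,2) -> (1,3) -> (1,4) -> (2,4) -> (3,4) -> (3,3) -> (3,2) -> (2,2) -> (2,1) -> (3,1) -> (4,1) -> (4,2) -> (4,3) -> (4,4)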